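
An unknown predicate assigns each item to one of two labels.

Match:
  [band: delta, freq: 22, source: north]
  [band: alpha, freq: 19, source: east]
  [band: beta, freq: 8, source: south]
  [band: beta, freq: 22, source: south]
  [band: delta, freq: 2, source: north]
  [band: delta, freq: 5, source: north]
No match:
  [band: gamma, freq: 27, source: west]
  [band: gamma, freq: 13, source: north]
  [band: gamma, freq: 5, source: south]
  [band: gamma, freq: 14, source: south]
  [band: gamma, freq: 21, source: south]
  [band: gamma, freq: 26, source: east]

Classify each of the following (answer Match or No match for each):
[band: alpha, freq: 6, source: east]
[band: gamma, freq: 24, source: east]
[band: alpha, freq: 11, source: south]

Looking at the examples, the only property every 'Match' case has and every 'No match' case lacks is: band is not gamma.

Match, No match, Match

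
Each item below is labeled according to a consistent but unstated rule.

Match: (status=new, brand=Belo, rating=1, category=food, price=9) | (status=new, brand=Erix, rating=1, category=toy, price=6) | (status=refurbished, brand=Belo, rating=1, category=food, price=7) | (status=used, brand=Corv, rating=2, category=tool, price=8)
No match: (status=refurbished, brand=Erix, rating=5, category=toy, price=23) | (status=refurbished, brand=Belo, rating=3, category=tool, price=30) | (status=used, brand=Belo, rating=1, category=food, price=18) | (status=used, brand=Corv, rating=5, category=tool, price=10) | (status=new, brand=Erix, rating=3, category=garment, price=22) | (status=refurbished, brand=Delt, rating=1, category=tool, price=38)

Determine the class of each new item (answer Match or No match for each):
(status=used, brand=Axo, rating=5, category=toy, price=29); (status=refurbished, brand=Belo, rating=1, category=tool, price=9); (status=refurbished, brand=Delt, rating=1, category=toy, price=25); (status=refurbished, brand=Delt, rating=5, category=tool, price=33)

One predicate separates the groups cleanly: price ≤ 9.
(status=used, brand=Axo, rating=5, category=toy, price=29): price = 29, fails the rule → No match. (status=refurbished, brand=Belo, rating=1, category=tool, price=9): price = 9, passes → Match. (status=refurbished, brand=Delt, rating=1, category=toy, price=25): price = 25, fails the rule → No match. (status=refurbished, brand=Delt, rating=5, category=tool, price=33): price = 33, fails the rule → No match.

No match, Match, No match, No match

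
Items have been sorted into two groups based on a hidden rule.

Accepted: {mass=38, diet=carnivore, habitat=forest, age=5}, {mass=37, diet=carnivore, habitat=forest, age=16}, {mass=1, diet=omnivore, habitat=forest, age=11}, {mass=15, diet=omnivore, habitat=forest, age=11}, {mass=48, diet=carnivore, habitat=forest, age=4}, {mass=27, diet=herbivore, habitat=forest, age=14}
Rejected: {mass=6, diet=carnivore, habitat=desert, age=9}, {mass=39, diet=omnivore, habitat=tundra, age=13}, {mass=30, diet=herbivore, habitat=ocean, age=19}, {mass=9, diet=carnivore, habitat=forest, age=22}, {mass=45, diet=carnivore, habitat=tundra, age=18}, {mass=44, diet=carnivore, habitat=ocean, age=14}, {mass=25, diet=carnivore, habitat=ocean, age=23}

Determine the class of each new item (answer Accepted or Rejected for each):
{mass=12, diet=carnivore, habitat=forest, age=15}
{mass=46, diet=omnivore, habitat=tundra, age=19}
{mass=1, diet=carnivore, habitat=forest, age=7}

'Accepted' ⟺ habitat is forest AND age ≤ 16.
Accepted: {mass=12, diet=carnivore, habitat=forest, age=15}, since habitat is forest, age = 15. Rejected: {mass=46, diet=omnivore, habitat=tundra, age=19}, since habitat is tundra, age = 19. Accepted: {mass=1, diet=carnivore, habitat=forest, age=7}, since habitat is forest, age = 7.

Accepted, Rejected, Accepted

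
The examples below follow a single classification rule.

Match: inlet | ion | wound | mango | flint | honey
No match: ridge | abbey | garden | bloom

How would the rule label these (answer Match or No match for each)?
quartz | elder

The common property of the 'Match' items is: odd length AND contains 'n'. No 'No match' item has it.

No match, No match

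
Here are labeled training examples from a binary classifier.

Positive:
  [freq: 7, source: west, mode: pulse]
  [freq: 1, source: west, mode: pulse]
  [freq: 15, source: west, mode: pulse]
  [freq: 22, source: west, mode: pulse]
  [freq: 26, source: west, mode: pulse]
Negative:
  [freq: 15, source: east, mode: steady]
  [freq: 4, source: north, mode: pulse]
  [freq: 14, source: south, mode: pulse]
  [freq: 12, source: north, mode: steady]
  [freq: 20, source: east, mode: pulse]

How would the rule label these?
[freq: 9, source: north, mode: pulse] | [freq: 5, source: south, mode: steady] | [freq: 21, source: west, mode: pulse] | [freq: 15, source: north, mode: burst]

The simplest hypothesis consistent with all the labels is: source is west.
[freq: 9, source: north, mode: pulse]: Negative (source is north). [freq: 5, source: south, mode: steady]: Negative (source is south). [freq: 21, source: west, mode: pulse]: Positive (source is west). [freq: 15, source: north, mode: burst]: Negative (source is north).

Negative, Negative, Positive, Negative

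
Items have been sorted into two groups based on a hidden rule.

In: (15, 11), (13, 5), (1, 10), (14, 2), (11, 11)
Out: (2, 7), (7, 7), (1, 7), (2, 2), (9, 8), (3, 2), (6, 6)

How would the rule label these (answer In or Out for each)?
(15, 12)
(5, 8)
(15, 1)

Rule: max ≥ 10. This holds for each 'In' example and fails for each 'Out' one.
(15, 12) → max 15 → In.
(5, 8) → max 8 → Out.
(15, 1) → max 15 → In.

In, Out, In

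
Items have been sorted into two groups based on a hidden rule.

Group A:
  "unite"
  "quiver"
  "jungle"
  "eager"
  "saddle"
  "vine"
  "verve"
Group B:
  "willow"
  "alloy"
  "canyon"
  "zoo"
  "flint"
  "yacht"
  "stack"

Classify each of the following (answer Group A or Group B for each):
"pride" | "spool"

'Group A' ⟺ contains 'e'.
"pride": has 'e' — meets the rule, so Group A. "spool": no 'e' — doesn't match, so Group B.

Group A, Group B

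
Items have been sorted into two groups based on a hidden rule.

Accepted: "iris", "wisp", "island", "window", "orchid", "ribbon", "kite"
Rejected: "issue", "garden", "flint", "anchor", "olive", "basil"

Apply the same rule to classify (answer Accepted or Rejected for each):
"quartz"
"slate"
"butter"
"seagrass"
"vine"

The pattern is that an item is 'Accepted' exactly when: even length AND contains 'i'.
"quartz": length 6, no 'i', doesn't match → Rejected. "slate": length 5, no 'i', doesn't match → Rejected. "butter": length 6, no 'i', doesn't match → Rejected. "seagrass": length 8, no 'i', doesn't match → Rejected. "vine": length 4, has 'i', has this property → Accepted.

Rejected, Rejected, Rejected, Rejected, Accepted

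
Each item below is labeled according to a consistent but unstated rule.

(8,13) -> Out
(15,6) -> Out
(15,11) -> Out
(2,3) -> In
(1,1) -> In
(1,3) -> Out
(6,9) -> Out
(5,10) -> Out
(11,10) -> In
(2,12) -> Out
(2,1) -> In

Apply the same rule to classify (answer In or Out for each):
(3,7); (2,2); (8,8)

Out, In, In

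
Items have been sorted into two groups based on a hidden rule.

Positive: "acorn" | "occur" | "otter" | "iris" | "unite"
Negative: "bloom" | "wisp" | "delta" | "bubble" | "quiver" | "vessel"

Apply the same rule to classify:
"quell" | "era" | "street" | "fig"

The simplest hypothesis consistent with all the labels is: starts with a vowel.

Negative, Positive, Negative, Negative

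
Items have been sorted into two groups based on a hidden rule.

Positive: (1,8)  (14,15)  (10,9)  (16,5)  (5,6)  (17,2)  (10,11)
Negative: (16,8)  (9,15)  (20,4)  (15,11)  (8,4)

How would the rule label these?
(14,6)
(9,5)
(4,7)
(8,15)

Negative, Negative, Positive, Positive

All 'Positive' examples share one property — sum is odd — and every 'Negative' example lacks it.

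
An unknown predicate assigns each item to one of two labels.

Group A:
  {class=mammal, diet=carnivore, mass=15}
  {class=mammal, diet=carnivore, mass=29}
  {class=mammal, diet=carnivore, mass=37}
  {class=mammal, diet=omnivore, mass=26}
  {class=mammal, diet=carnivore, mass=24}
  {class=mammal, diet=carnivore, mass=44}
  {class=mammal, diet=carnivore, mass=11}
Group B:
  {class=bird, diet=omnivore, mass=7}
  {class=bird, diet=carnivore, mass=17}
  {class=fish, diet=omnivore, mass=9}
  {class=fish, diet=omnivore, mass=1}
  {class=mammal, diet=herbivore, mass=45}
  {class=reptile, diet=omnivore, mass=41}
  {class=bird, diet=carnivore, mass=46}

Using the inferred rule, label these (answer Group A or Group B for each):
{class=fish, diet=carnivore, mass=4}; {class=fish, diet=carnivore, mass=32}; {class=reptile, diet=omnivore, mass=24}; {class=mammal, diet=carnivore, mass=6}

Group B, Group B, Group B, Group A

'Group A' ⟺ class is mammal AND mass ≤ 44.
{class=fish, diet=carnivore, mass=4}: class is fish, mass = 4, doesn't qualify → Group B.
{class=fish, diet=carnivore, mass=32}: class is fish, mass = 32, doesn't qualify → Group B.
{class=reptile, diet=omnivore, mass=24}: class is reptile, mass = 24, doesn't qualify → Group B.
{class=mammal, diet=carnivore, mass=6}: class is mammal, mass = 6, fits → Group A.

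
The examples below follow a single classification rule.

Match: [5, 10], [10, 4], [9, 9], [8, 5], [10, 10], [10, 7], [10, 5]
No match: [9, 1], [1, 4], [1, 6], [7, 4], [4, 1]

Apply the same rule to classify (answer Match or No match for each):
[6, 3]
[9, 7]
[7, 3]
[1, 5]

No match, Match, No match, No match

'Match' ⟺ sum ≥ 13.
No match: [6, 3], since 6+3 = 9.
Match: [9, 7], since 9+7 = 16.
No match: [7, 3], since 7+3 = 10.
No match: [1, 5], since 1+5 = 6.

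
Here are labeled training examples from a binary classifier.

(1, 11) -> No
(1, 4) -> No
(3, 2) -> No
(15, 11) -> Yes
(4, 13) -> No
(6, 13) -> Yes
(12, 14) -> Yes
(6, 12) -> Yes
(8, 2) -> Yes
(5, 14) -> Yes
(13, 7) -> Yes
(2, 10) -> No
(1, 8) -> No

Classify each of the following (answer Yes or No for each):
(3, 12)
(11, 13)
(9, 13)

The pattern is that an item is 'Yes' exactly when: first ≥ 5.
(3, 12) → first 3 → No.
(11, 13) → first 11 → Yes.
(9, 13) → first 9 → Yes.

No, Yes, Yes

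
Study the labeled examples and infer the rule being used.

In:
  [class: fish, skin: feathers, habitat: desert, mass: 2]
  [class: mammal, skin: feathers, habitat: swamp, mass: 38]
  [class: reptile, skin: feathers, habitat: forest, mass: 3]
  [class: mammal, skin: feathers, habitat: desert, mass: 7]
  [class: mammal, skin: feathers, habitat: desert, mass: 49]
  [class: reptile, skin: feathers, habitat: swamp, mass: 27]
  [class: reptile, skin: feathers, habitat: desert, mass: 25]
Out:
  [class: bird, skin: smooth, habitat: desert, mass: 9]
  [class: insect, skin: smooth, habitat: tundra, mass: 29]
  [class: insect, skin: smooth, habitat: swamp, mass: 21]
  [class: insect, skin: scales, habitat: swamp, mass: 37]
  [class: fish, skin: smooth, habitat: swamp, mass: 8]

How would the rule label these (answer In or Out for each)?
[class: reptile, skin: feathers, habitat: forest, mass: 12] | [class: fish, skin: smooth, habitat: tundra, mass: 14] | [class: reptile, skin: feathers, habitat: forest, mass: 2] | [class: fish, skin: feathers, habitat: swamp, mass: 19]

One predicate separates the groups cleanly: skin is feathers.
[class: reptile, skin: feathers, habitat: forest, mass: 12] — skin is feathers, hence In.
[class: fish, skin: smooth, habitat: tundra, mass: 14] — skin is smooth, hence Out.
[class: reptile, skin: feathers, habitat: forest, mass: 2] — skin is feathers, hence In.
[class: fish, skin: feathers, habitat: swamp, mass: 19] — skin is feathers, hence In.

In, Out, In, In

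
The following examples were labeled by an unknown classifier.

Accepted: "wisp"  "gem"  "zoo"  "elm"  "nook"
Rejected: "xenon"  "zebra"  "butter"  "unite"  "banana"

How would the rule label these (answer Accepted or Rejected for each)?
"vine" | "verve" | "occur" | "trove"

Every 'Accepted' example satisfies: length ≤ 4. None of the 'Rejected' examples do.

Accepted, Rejected, Rejected, Rejected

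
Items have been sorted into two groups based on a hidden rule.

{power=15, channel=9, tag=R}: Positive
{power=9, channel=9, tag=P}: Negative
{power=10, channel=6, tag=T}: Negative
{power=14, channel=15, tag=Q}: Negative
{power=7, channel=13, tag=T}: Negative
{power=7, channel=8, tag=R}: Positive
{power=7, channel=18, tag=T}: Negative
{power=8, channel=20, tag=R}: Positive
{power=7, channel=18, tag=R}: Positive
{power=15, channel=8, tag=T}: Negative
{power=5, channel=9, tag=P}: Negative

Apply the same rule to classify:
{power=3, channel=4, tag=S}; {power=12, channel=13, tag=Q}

A rule that fits every label: tag is R — true of each 'Positive' example, false of each 'Negative' one.
{power=3, channel=4, tag=S} — tag is S, hence Negative. {power=12, channel=13, tag=Q} — tag is Q, hence Negative.

Negative, Negative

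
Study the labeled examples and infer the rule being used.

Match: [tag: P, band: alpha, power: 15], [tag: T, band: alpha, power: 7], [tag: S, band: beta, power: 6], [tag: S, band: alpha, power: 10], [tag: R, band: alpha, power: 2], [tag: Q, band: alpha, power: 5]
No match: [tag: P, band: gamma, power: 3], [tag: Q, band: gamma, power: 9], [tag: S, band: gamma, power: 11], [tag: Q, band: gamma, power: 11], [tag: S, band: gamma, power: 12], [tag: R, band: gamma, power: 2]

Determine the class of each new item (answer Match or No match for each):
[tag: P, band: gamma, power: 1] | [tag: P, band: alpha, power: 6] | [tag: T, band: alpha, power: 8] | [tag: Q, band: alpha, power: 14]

No match, Match, Match, Match

The distinguishing property — band is not gamma — holds for all the 'Match' cases and none of the 'No match' cases.
[tag: P, band: gamma, power: 1]: No match (band is gamma).
[tag: P, band: alpha, power: 6]: Match (band is alpha).
[tag: T, band: alpha, power: 8]: Match (band is alpha).
[tag: Q, band: alpha, power: 14]: Match (band is alpha).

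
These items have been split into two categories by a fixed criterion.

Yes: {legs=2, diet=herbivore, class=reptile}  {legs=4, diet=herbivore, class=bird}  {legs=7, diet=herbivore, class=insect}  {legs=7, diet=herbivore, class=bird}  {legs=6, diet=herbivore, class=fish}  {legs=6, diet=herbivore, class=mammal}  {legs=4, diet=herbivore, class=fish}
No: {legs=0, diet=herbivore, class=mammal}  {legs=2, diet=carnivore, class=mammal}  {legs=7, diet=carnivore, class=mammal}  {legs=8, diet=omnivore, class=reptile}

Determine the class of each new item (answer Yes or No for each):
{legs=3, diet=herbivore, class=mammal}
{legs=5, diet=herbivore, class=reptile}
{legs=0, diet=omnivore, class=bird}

The common property of the 'Yes' items is: diet is herbivore AND legs ≥ 2. No 'No' item has it.
Yes: {legs=3, diet=herbivore, class=mammal}, since diet is herbivore, legs = 3. Yes: {legs=5, diet=herbivore, class=reptile}, since diet is herbivore, legs = 5. No: {legs=0, diet=omnivore, class=bird}, since diet is omnivore, legs = 0.

Yes, Yes, No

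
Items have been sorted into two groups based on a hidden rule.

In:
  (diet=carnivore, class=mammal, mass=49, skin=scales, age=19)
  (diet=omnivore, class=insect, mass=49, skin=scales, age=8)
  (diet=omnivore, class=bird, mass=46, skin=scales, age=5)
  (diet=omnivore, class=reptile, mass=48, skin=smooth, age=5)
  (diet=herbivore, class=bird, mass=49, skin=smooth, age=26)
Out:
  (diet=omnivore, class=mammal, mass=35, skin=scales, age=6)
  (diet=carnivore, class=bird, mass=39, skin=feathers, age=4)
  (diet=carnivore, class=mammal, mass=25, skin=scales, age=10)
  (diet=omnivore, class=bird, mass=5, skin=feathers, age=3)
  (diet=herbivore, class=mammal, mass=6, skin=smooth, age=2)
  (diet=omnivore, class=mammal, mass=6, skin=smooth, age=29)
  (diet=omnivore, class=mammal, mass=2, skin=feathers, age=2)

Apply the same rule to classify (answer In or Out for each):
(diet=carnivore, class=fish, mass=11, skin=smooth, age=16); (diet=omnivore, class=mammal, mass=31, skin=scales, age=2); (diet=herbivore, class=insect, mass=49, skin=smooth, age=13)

Out, Out, In

The pattern is that an item is 'In' exactly when: mass ≥ 46.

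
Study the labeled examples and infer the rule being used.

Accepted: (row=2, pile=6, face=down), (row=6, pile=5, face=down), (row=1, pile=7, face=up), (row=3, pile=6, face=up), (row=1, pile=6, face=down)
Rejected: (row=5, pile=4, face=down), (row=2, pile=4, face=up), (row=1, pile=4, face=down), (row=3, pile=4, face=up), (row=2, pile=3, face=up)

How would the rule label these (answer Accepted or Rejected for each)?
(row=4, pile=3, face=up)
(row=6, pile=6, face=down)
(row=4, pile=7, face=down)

Rejected, Accepted, Accepted

The pattern is that an item is 'Accepted' exactly when: pile ≥ 5.
(row=4, pile=3, face=up): pile = 3, does not fit → Rejected. (row=6, pile=6, face=down): pile = 6, meets the rule → Accepted. (row=4, pile=7, face=down): pile = 7, meets the rule → Accepted.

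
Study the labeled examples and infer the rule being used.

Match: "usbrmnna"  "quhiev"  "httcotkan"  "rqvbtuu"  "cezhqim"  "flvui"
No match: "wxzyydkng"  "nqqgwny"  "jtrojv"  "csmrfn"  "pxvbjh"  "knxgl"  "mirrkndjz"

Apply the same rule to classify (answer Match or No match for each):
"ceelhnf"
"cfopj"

Match, No match

The classifier is using: has ≥ 2 vowels.
"ceelhnf": Match (2 vowels). "cfopj": No match (1 vowel).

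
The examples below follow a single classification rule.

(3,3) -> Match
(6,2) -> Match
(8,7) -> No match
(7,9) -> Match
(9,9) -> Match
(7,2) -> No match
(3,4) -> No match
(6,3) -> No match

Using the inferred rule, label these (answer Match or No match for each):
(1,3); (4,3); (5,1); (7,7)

The classifier is using: sum is even.
(1,3): Match (1+3 = 4). (4,3): No match (4+3 = 7). (5,1): Match (5+1 = 6). (7,7): Match (7+7 = 14).

Match, No match, Match, Match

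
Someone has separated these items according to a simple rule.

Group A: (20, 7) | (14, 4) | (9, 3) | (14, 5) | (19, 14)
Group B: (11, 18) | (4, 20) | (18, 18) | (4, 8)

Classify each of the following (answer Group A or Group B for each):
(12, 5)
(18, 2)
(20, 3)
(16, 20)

Group A, Group A, Group A, Group B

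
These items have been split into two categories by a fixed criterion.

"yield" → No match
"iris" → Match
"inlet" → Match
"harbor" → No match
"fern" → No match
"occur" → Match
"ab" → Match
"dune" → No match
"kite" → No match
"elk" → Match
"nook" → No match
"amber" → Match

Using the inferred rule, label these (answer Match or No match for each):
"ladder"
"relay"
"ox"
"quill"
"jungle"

No match, No match, Match, No match, No match

All 'Match' examples share one property — starts with a vowel — and every 'No match' example lacks it.
"ladder" — starts with 'l', hence No match. "relay" — starts with 'r', hence No match. "ox" — starts with 'o', hence Match. "quill" — starts with 'q', hence No match. "jungle" — starts with 'j', hence No match.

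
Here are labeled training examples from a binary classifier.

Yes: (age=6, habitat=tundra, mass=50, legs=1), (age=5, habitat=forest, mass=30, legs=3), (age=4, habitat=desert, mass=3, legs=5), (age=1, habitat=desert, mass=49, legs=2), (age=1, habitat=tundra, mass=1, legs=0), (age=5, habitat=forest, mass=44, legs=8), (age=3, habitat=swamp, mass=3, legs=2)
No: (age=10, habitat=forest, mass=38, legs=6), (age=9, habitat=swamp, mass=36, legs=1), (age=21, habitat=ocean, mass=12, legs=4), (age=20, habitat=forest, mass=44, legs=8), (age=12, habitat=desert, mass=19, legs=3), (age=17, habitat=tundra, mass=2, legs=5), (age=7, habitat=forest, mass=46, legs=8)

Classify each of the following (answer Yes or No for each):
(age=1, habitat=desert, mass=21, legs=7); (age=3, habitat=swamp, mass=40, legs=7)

All 'Yes' examples share one property — age ≤ 6 — and every 'No' example lacks it.

Yes, Yes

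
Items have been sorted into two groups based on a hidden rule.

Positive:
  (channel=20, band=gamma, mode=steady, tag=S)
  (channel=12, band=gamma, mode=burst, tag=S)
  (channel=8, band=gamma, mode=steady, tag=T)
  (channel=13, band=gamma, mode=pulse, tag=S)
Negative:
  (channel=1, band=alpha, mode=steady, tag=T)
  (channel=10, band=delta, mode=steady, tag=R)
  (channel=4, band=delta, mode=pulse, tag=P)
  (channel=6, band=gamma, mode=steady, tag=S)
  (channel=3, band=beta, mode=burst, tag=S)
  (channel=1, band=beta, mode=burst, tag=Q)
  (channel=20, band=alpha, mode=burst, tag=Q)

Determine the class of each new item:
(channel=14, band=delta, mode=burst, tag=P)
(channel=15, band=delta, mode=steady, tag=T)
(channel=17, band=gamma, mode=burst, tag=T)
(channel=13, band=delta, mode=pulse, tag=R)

Negative, Negative, Positive, Negative

The rule appears to be: band is gamma AND channel ≥ 8.
Negative: (channel=14, band=delta, mode=burst, tag=P), since band is delta, channel = 14. Negative: (channel=15, band=delta, mode=steady, tag=T), since band is delta, channel = 15. Positive: (channel=17, band=gamma, mode=burst, tag=T), since band is gamma, channel = 17. Negative: (channel=13, band=delta, mode=pulse, tag=R), since band is delta, channel = 13.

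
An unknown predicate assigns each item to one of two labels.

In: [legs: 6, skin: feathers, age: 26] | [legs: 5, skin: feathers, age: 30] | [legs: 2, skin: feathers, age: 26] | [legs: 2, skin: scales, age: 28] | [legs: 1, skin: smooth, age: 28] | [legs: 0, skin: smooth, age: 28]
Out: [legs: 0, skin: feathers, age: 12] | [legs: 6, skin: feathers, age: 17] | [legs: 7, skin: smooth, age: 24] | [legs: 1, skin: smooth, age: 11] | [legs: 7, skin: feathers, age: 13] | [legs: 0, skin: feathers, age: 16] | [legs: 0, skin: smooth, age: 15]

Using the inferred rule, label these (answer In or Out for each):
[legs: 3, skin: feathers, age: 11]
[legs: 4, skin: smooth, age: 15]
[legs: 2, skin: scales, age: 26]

The rule appears to be: age ≥ 26.

Out, Out, In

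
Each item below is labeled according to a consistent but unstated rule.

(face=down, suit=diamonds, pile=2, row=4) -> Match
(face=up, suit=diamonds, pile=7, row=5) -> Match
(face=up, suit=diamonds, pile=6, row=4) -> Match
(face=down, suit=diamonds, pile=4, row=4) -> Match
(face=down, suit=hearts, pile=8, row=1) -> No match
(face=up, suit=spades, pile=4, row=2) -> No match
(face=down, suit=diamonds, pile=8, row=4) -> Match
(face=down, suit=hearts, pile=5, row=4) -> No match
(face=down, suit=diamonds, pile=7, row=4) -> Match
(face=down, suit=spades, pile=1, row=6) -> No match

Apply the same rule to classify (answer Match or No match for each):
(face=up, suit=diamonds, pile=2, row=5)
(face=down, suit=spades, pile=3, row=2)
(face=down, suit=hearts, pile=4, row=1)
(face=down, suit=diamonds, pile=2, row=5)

Match, No match, No match, Match

A rule that fits every label: suit is diamonds — true of each 'Match' example, false of each 'No match' one.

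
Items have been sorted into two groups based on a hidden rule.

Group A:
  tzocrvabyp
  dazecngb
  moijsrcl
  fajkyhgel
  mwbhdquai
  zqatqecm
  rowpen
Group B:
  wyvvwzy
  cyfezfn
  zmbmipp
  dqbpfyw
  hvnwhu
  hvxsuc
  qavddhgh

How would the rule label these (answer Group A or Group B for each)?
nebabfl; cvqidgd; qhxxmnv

The simplest hypothesis consistent with all the labels is: has ≥ 2 vowels.
nebabfl: Group A (2 vowels). cvqidgd: Group B (1 vowel). qhxxmnv: Group B (0 vowels).

Group A, Group B, Group B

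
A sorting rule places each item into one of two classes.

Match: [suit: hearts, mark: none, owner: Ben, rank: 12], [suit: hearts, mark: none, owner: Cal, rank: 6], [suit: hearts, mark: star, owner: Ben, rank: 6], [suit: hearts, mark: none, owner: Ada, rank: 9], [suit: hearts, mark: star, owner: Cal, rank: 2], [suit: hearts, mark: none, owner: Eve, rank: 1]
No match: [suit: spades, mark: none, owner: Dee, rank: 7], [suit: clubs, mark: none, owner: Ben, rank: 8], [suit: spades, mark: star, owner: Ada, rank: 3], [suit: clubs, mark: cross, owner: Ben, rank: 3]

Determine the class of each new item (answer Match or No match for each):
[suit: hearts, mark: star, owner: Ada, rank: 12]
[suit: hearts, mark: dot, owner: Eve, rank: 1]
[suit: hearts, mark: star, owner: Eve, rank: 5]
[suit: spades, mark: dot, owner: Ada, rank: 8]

A rule that fits every label: suit is hearts — true of each 'Match' example, false of each 'No match' one.
[suit: hearts, mark: star, owner: Ada, rank: 12] — suit is hearts, hence Match. [suit: hearts, mark: dot, owner: Eve, rank: 1] — suit is hearts, hence Match. [suit: hearts, mark: star, owner: Eve, rank: 5] — suit is hearts, hence Match. [suit: spades, mark: dot, owner: Ada, rank: 8] — suit is spades, hence No match.

Match, Match, Match, No match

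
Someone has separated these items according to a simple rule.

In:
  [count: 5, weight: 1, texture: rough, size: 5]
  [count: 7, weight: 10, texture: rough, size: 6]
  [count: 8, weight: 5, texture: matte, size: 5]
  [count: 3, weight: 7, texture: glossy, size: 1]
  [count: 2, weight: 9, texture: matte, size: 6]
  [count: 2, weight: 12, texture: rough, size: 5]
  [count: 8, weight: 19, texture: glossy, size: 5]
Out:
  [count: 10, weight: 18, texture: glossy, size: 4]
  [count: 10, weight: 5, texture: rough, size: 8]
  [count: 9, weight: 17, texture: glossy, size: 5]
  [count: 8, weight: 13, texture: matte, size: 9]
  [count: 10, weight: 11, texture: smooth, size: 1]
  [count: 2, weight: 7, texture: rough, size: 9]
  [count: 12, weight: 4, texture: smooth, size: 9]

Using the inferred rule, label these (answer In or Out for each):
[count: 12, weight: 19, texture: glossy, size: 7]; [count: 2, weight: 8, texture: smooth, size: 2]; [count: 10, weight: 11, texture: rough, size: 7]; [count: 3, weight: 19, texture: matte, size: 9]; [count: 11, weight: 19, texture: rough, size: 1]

One predicate separates the groups cleanly: size ≤ 6 AND count ≤ 8.
[count: 12, weight: 19, texture: glossy, size: 7] — size = 7, count = 12, hence Out.
[count: 2, weight: 8, texture: smooth, size: 2] — size = 2, count = 2, hence In.
[count: 10, weight: 11, texture: rough, size: 7] — size = 7, count = 10, hence Out.
[count: 3, weight: 19, texture: matte, size: 9] — size = 9, count = 3, hence Out.
[count: 11, weight: 19, texture: rough, size: 1] — size = 1, count = 11, hence Out.

Out, In, Out, Out, Out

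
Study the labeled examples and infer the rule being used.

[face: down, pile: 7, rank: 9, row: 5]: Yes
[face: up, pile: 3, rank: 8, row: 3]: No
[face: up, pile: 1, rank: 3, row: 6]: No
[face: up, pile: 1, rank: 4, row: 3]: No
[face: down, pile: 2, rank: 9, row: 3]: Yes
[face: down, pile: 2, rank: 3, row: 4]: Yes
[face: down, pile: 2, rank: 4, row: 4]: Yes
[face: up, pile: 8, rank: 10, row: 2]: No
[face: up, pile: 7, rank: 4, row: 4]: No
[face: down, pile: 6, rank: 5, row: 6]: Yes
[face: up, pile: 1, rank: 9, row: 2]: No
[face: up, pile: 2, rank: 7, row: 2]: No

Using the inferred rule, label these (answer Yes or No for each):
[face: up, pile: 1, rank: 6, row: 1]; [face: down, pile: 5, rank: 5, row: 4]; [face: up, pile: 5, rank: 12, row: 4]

No, Yes, No

Every 'Yes' example satisfies: face is down. None of the 'No' examples do.
[face: up, pile: 1, rank: 6, row: 1]: face is up — doesn't match, so No.
[face: down, pile: 5, rank: 5, row: 4]: face is down — fits, so Yes.
[face: up, pile: 5, rank: 12, row: 4]: face is up — doesn't match, so No.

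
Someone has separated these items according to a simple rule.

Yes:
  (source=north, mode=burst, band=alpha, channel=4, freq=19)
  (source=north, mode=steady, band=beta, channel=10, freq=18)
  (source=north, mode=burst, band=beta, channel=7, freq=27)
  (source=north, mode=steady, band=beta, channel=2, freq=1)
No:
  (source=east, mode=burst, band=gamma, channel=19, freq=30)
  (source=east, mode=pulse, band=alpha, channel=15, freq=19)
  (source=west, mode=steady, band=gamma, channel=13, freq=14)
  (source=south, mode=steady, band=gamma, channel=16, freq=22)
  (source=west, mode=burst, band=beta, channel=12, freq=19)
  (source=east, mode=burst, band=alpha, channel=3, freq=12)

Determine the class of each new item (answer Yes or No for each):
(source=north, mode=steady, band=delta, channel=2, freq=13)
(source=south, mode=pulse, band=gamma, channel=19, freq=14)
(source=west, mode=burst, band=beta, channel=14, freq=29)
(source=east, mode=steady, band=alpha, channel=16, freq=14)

Yes, No, No, No

The common property of the 'Yes' items is: source is north. No 'No' item has it.
(source=north, mode=steady, band=delta, channel=2, freq=13) → source is north → Yes.
(source=south, mode=pulse, band=gamma, channel=19, freq=14) → source is south → No.
(source=west, mode=burst, band=beta, channel=14, freq=29) → source is west → No.
(source=east, mode=steady, band=alpha, channel=16, freq=14) → source is east → No.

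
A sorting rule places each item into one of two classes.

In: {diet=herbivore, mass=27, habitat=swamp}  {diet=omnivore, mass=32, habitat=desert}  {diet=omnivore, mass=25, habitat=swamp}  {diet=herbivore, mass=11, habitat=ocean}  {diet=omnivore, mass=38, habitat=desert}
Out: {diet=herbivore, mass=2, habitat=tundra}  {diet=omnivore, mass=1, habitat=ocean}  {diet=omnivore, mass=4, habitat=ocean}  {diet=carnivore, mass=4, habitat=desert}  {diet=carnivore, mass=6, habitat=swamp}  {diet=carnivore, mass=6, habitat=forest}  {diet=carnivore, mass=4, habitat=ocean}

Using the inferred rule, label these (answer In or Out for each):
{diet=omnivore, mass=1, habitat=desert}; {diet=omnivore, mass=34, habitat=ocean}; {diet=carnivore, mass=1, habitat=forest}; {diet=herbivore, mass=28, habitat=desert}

The classifier is using: mass ≥ 11.
Out: {diet=omnivore, mass=1, habitat=desert}, since mass = 1.
In: {diet=omnivore, mass=34, habitat=ocean}, since mass = 34.
Out: {diet=carnivore, mass=1, habitat=forest}, since mass = 1.
In: {diet=herbivore, mass=28, habitat=desert}, since mass = 28.

Out, In, Out, In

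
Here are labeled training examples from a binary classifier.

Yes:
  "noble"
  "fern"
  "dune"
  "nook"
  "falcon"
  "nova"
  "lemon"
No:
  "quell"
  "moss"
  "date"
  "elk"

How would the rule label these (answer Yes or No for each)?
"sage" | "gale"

No, No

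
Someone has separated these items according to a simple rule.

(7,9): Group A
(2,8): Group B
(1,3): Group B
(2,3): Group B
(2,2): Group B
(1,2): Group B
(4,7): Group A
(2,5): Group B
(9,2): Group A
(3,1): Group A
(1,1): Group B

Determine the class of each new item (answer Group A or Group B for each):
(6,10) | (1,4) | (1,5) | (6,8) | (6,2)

Group A, Group B, Group B, Group A, Group A

The pattern is that an item is 'Group A' exactly when: first ≥ 3.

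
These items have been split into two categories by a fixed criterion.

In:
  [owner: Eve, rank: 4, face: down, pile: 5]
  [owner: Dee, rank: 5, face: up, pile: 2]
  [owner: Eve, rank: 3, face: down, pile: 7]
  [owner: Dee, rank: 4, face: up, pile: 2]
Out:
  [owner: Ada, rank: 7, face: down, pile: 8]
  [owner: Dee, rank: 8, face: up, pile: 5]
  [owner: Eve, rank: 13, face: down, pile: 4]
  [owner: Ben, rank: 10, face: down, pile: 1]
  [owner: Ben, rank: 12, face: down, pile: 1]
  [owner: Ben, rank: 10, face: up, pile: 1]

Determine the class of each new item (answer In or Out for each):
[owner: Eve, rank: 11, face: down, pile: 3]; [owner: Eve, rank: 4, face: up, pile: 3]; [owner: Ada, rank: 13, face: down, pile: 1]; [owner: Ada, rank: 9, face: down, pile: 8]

Out, In, Out, Out

The distinguishing property — rank ≤ 5 — holds for all the 'In' cases and none of the 'Out' cases.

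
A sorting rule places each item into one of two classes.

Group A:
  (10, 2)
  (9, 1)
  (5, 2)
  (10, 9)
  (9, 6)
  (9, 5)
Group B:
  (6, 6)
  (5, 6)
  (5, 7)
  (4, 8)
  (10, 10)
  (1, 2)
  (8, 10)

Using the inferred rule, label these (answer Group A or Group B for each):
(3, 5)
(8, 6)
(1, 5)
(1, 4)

All 'Group A' examples share one property — first > second — and every 'Group B' example lacks it.
(3, 5) — 3 < 5, hence Group B.
(8, 6) — 8 > 6, hence Group A.
(1, 5) — 1 < 5, hence Group B.
(1, 4) — 1 < 4, hence Group B.

Group B, Group A, Group B, Group B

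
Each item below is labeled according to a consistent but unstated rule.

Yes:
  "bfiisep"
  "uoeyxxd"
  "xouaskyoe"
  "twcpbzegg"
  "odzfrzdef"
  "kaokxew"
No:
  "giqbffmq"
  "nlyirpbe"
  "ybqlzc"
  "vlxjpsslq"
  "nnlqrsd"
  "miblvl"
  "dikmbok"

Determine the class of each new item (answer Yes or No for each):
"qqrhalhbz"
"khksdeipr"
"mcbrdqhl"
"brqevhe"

The pattern is that an item is 'Yes' exactly when: odd length AND contains 'e'.
"qqrhalhbz" → length 9, no 'e' → No. "khksdeipr" → length 9, has 'e' → Yes. "mcbrdqhl" → length 8, no 'e' → No. "brqevhe" → length 7, has 'e' → Yes.

No, Yes, No, Yes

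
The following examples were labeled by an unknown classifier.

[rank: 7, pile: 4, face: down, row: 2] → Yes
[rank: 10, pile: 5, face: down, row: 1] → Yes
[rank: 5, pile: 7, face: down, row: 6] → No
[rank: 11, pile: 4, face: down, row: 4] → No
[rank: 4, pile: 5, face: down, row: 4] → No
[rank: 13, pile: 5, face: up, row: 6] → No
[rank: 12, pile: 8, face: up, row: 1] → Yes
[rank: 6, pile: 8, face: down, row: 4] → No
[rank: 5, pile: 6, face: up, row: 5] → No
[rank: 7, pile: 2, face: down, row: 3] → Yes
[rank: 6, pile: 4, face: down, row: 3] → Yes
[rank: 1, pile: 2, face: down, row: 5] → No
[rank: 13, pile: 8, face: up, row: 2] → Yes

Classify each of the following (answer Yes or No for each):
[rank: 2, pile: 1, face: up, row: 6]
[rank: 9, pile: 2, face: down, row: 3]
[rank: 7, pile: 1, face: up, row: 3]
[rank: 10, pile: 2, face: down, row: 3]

All 'Yes' examples share one property — row ≤ 3 — and every 'No' example lacks it.
[rank: 2, pile: 1, face: up, row: 6]: row = 6 — fails the rule, so No. [rank: 9, pile: 2, face: down, row: 3]: row = 3 — meets the rule, so Yes. [rank: 7, pile: 1, face: up, row: 3]: row = 3 — meets the rule, so Yes. [rank: 10, pile: 2, face: down, row: 3]: row = 3 — meets the rule, so Yes.

No, Yes, Yes, Yes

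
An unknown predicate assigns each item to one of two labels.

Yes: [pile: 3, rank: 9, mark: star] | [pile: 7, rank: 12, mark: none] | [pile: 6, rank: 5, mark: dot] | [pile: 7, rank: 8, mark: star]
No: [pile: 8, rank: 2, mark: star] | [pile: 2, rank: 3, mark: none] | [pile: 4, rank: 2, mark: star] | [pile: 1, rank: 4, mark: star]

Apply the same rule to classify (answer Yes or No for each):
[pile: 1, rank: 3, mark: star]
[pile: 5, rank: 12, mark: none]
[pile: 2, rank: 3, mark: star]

No, Yes, No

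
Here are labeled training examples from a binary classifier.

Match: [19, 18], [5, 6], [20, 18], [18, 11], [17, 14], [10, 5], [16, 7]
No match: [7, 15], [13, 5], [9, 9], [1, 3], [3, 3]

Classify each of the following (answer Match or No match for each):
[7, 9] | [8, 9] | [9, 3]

No match, Match, No match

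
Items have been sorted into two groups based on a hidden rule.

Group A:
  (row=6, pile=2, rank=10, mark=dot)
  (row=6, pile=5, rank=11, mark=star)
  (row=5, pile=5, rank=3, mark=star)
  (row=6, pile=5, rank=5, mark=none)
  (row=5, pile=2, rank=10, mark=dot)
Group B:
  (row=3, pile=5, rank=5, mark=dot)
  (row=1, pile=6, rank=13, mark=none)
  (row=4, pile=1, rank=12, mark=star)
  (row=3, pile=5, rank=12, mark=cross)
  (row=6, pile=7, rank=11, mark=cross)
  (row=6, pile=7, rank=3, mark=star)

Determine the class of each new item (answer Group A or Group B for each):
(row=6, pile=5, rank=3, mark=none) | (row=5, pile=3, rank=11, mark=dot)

Group A, Group A

The distinguishing property — row ≥ 5 AND pile ≤ 5 — holds for all the 'Group A' cases and none of the 'Group B' cases.
(row=6, pile=5, rank=3, mark=none): row = 6, pile = 5 — has this property, so Group A.
(row=5, pile=3, rank=11, mark=dot): row = 5, pile = 3 — has this property, so Group A.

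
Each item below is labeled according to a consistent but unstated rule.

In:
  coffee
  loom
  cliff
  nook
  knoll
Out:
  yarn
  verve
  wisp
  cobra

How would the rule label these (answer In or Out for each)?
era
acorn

Comparing the two groups points to one rule — has a double letter.
era — no doubled letter, hence Out. acorn — no doubled letter, hence Out.

Out, Out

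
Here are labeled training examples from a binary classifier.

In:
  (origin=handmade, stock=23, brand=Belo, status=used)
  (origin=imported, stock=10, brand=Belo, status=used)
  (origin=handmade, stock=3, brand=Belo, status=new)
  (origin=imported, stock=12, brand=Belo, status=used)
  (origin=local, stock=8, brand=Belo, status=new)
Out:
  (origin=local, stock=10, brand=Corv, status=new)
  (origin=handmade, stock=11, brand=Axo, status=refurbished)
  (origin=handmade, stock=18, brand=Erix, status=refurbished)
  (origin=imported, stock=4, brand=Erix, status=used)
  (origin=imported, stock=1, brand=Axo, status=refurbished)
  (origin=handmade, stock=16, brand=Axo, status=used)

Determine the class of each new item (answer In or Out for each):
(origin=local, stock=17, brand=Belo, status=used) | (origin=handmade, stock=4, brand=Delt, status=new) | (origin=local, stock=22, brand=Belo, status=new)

Every 'In' example satisfies: brand is Belo. None of the 'Out' examples do.

In, Out, In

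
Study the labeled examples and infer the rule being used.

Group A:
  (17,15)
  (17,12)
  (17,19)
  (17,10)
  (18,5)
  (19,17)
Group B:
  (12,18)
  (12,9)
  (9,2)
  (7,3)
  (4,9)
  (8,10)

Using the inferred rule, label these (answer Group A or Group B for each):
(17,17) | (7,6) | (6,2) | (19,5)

Group A, Group B, Group B, Group A

The simplest hypothesis consistent with all the labels is: first ≥ 15.
Group A: (17,17), since first 17. Group B: (7,6), since first 7. Group B: (6,2), since first 6. Group A: (19,5), since first 19.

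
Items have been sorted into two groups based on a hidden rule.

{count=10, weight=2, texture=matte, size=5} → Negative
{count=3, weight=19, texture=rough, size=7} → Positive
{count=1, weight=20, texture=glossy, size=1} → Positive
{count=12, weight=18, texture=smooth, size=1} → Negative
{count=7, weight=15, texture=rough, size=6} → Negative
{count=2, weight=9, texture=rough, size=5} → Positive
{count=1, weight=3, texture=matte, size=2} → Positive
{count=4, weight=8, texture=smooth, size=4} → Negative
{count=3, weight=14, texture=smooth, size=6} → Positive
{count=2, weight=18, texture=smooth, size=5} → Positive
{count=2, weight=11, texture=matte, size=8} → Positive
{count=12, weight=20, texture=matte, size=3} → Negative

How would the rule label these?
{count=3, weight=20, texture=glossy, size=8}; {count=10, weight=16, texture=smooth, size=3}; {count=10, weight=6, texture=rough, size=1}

Positive, Negative, Negative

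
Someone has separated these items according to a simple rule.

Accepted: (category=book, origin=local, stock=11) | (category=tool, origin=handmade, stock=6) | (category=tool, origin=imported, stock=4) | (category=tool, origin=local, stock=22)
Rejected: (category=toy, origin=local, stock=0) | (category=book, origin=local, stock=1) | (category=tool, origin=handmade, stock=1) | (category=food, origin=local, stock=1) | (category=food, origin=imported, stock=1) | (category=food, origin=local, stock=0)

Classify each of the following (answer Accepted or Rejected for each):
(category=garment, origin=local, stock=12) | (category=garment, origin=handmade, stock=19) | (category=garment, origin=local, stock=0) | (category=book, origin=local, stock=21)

The common property of the 'Accepted' items is: stock ≥ 4. No 'Rejected' item has it.

Accepted, Accepted, Rejected, Accepted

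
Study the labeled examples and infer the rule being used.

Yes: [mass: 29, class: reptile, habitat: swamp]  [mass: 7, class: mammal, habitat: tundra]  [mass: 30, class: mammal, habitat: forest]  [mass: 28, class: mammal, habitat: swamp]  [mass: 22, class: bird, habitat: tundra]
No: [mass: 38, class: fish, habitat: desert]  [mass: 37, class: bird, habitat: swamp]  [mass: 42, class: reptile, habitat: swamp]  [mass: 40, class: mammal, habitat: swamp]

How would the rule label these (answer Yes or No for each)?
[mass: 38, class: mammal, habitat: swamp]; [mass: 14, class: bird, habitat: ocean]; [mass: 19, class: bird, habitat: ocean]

Rule: mass ≤ 30. This holds for each 'Yes' example and fails for each 'No' one.
[mass: 38, class: mammal, habitat: swamp]: mass = 38, fails this test → No. [mass: 14, class: bird, habitat: ocean]: mass = 14, fits → Yes. [mass: 19, class: bird, habitat: ocean]: mass = 19, fits → Yes.

No, Yes, Yes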